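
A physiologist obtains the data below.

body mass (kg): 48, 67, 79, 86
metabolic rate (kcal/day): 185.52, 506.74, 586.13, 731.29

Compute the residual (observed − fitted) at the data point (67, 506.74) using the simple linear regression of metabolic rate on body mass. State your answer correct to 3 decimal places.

45.431

n = 4, Σx = 280, Σy = 2009.68, Σxy = 152051.75, Σx² = 20430
Sxx = Σx² − (Σx)²/n = 20430 − 19600 = 830
Sxy = Σxy − (Σx)(Σy)/n = 152051.75 − 140677.6 = 11374.15
b = Sxy/Sxx = 11374.15/830 = 13.703795
a = ȳ − b·x̄ = 502.42 − 13.703795·70 = -456.845663
ŷ(67) = -456.845663 + 13.703795·67 = 461.308614
residual = y − ŷ = 506.74 − 461.308614 = 45.431386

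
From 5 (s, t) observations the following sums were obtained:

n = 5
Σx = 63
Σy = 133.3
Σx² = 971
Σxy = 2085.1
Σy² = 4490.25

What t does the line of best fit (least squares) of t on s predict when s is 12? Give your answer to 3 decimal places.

25.287

Sxx = Σx² − (Σx)²/n = 971 − 793.8 = 177.2
Sxy = Σxy − (Σx)(Σy)/n = 2085.1 − 1679.58 = 405.52
b = Sxy/Sxx = 405.52/177.2 = 2.288488
a = ȳ − b·x̄ = 26.66 − 2.288488·12.6 = -2.174944
ŷ(12) = a + b·12 = -2.174944 + 2.288488·12 = 25.286907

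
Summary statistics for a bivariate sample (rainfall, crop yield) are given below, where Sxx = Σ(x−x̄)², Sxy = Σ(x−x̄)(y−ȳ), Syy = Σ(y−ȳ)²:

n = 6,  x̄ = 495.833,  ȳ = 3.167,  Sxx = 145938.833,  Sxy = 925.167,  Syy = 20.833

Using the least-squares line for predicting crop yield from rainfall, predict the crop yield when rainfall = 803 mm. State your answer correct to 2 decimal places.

5.11

b = Sxy/Sxx = 925.167/145938.833 = 0.006339
a = ȳ − b·x̄ = 3.167 − 0.006339·495.833 = 0.023708
ŷ(803) = a + b·803 = 0.023708 + 0.006339·803 = 5.114259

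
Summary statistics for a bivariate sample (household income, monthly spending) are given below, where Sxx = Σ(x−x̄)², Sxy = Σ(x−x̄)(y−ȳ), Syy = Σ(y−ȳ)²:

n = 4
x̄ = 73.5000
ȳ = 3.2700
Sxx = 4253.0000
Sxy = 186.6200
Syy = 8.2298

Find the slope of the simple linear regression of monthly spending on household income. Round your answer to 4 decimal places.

0.0439

b = Sxy/Sxx = 186.62/4253 = 0.043880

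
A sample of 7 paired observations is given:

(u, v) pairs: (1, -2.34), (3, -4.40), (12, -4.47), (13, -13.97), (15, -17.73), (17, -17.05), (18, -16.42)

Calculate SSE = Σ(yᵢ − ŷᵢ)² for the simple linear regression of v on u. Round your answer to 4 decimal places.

67.1863

n = 7, Σx = 79, Σy = -76.38, Σxy = -1102.15, Σx² = 1161, Σy² = 1114.6492
Sxx = Σx² − (Σx)²/n = 1161 − 891.571429 = 269.428571
Sxy = Σxy − (Σx)(Σy)/n = -1102.15 − (-862.002857) = -240.147143
Syy = Σy² − (Σy)²/n = 1114.6492 − 833.414914 = 281.234286
b = Sxy/Sxx = -240.147143/269.428571 = -0.891320
SSE = Syy − b·Sxy = 281.234286 − (-0.891320)·(-240.147143) = 67.186273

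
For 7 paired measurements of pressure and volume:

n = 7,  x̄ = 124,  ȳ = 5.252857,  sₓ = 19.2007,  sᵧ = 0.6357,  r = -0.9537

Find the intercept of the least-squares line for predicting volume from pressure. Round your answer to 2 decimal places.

9.17

b = r · sᵧ/sₓ = -0.9537 · 0.6357/19.2007 = -0.031575
a = ȳ − b·x̄ = 5.252857 − (-0.031575)·124 = 9.168189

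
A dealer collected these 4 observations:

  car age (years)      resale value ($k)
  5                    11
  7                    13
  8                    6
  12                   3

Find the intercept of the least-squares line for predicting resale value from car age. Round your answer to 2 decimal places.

n = 4, Σx = 32, Σy = 33, Σxy = 230, Σx² = 282
Sxx = Σx² − (Σx)²/n = 282 − 256 = 26
Sxy = Σxy − (Σx)(Σy)/n = 230 − 264 = -34
b = Sxy/Sxx = -34/26 = -1.307692
a = ȳ − b·x̄ = 8.25 − (-1.307692)·8 = 18.711538

18.71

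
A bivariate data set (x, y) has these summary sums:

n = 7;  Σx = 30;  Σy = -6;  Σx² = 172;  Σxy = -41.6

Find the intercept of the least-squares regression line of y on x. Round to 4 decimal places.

Sxx = Σx² − (Σx)²/n = 172 − 128.571429 = 43.428571
Sxy = Σxy − (Σx)(Σy)/n = -41.6 − (-25.714286) = -15.885714
b = Sxy/Sxx = -15.885714/43.428571 = -0.365789
a = ȳ − b·x̄ = -0.857143 − (-0.365789)·4.285714 = 0.710526

0.7105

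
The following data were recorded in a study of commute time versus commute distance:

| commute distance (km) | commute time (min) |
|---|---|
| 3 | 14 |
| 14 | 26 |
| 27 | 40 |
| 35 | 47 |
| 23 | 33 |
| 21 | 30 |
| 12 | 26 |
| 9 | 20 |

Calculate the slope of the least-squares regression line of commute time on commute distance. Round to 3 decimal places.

n = 8, Σx = 144, Σy = 236, Σxy = 5012, Σx² = 3354
Sxx = Σx² − (Σx)²/n = 3354 − 2592 = 762
Sxy = Σxy − (Σx)(Σy)/n = 5012 − 4248 = 764
b = Sxy/Sxx = 764/762 = 1.002625

1.003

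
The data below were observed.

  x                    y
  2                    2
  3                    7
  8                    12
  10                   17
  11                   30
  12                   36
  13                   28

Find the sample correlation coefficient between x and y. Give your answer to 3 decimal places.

0.913

n = 7, Σx = 59, Σy = 132, Σxy = 1417, Σx² = 611, Σy² = 3466
Sxx = Σx² − (Σx)²/n = 611 − 497.285714 = 113.714286
Sxy = Σxy − (Σx)(Σy)/n = 1417 − 1112.571429 = 304.428571
Syy = Σy² − (Σy)²/n = 3466 − 2489.142857 = 976.857143
r = Sxy/√(Sxx·Syy) = 304.428571/√(111082.612245) = 304.428571/333.290582 = 0.913403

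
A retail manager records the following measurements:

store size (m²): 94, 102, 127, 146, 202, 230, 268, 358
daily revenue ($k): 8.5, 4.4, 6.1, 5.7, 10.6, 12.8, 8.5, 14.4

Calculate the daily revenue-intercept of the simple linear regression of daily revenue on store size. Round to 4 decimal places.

2.9749

n = 8, Σx = 1527, Σy = 71, Σxy = 15373.1, Σx² = 350377
Sxx = Σx² − (Σx)²/n = 350377 − 291466.125 = 58910.875
Sxy = Σxy − (Σx)(Σy)/n = 15373.1 − 13552.125 = 1820.975
b = Sxy/Sxx = 1820.975/58910.875 = 0.030911
a = ȳ − b·x̄ = 8.875 − 0.030911·190.875 = 2.974925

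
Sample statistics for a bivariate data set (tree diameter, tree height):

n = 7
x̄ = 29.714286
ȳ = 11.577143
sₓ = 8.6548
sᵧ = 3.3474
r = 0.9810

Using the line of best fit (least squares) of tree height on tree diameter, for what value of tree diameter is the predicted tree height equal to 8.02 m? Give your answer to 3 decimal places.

b = r · sᵧ/sₓ = 0.981 · 3.3474/8.6548 = 0.379419
a = ȳ − b·x̄ = 11.577143 − 0.379419·29.714286 = 0.302965
Set a + b·x = 8.02: x = (8.02 − 0.302965) / 0.379419 = 20.339060

20.339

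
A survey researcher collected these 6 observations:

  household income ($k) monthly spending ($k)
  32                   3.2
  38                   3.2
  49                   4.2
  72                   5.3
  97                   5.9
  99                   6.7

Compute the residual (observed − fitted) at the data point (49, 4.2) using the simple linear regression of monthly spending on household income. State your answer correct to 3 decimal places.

0.202

n = 6, Σx = 387, Σy = 28.5, Σxy = 2047, Σx² = 29263
Sxx = Σx² − (Σx)²/n = 29263 − 24961.5 = 4301.5
Sxy = Σxy − (Σx)(Σy)/n = 2047 − 1838.25 = 208.75
b = Sxy/Sxx = 208.75/4301.5 = 0.048530
a = ȳ − b·x̄ = 4.75 − 0.048530·64.5 = 1.619842
ŷ(49) = 1.619842 + 0.048530·49 = 3.997791
residual = y − ŷ = 4.2 − 3.997791 = 0.202209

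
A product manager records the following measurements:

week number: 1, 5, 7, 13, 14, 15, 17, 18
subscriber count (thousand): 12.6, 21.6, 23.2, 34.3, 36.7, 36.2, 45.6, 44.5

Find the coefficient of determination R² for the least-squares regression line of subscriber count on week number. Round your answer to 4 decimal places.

n = 8, Σx = 90, Σy = 254.7, Σxy = 3361.9, Σx² = 1278, Σy² = 9056.99
Sxx = Σx² − (Σx)²/n = 1278 − 1012.5 = 265.5
Sxy = Σxy − (Σx)(Σy)/n = 3361.9 − 2865.375 = 496.525
Syy = Σy² − (Σy)²/n = 9056.99 − 8109.01125 = 947.97875
R² = Sxy²/(Sxx·Syy) = (496.525)²/(265.5·947.97875) = 0.979533

0.9795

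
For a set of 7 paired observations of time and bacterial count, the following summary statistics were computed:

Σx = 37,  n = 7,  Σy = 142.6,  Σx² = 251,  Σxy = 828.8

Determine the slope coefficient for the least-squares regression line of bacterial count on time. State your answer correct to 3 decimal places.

Sxx = Σx² − (Σx)²/n = 251 − 195.571429 = 55.428571
Sxy = Σxy − (Σx)(Σy)/n = 828.8 − 753.742857 = 75.057143
b = Sxy/Sxx = 75.057143/55.428571 = 1.354124

1.354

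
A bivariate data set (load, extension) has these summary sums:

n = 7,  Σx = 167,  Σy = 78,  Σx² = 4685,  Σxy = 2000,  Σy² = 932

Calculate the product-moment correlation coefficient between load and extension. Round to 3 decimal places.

Sxx = Σx² − (Σx)²/n = 4685 − 3984.142857 = 700.857143
Sxy = Σxy − (Σx)(Σy)/n = 2000 − 1860.857143 = 139.142857
Syy = Σy² − (Σy)²/n = 932 − 869.142857 = 62.857143
r = Sxy/√(Sxx·Syy) = 139.142857/√(44053.877551) = 139.142857/209.890156 = 0.662932

0.663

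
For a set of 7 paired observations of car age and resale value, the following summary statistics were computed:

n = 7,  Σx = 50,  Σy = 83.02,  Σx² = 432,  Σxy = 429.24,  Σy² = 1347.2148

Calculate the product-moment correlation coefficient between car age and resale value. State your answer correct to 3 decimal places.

Sxx = Σx² − (Σx)²/n = 432 − 357.142857 = 74.857143
Sxy = Σxy − (Σx)(Σy)/n = 429.24 − 593 = -163.76
Syy = Σy² − (Σy)²/n = 1347.2148 − 984.6172 = 362.5976
r = Sxy/√(Sxx·Syy) = -163.76/√(27143.020343) = -163.76/164.751390 = -0.993983

-0.994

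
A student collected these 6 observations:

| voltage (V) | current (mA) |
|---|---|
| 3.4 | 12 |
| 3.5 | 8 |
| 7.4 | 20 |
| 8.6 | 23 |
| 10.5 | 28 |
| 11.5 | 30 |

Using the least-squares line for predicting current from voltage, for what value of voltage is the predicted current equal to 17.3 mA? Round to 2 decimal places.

n = 6, Σx = 44.9, Σy = 121, Σxy = 1053.6, Σx² = 395.03
Sxx = Σx² − (Σx)²/n = 395.03 − 336.001667 = 59.028333
Sxy = Σxy − (Σx)(Σy)/n = 1053.6 − 905.483333 = 148.116667
b = Sxy/Sxx = 148.116667/59.028333 = 2.509247
a = ȳ − b·x̄ = 20.166667 − 2.509247·7.483333 = 1.389135
Set a + b·x = 17.3: x = (17.3 − 1.389135) / 2.509247 = 6.340892

6.34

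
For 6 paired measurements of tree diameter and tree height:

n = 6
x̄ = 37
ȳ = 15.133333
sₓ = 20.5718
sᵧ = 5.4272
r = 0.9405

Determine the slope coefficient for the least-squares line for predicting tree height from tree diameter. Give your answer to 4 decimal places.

0.2481

b = r · sᵧ/sₓ = 0.9405 · 5.4272/20.5718 = 0.248120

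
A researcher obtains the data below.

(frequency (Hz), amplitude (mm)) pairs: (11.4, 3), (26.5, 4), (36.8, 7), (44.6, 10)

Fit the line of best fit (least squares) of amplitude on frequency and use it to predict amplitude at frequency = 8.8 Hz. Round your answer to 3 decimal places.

n = 4, Σx = 119.3, Σy = 24, Σxy = 843.8, Σx² = 4175.61
Sxx = Σx² − (Σx)²/n = 4175.61 − 3558.1225 = 617.4875
Sxy = Σxy − (Σx)(Σy)/n = 843.8 − 715.8 = 128
b = Sxy/Sxx = 128/617.4875 = 0.207292
a = ȳ − b·x̄ = 6 − 0.207292·29.825 = -0.182473
ŷ(8.8) = a + b·8.8 = -0.182473 + 0.207292·8.8 = 1.641693

1.642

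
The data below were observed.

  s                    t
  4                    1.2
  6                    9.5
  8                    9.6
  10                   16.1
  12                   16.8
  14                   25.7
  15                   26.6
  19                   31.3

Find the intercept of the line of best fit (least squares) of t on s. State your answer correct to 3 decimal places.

-5.020

n = 8, Σx = 88, Σy = 136.8, Σxy = 1854.7, Σx² = 1142
Sxx = Σx² − (Σx)²/n = 1142 − 968 = 174
Sxy = Σxy − (Σx)(Σy)/n = 1854.7 − 1504.8 = 349.9
b = Sxy/Sxx = 349.9/174 = 2.010920
a = ȳ − b·x̄ = 17.1 − 2.010920·11 = -5.020115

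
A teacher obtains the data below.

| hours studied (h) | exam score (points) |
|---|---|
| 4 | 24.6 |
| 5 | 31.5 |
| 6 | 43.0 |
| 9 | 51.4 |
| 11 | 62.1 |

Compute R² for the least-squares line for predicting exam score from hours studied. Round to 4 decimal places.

n = 5, Σx = 35, Σy = 212.6, Σxy = 1659.6, Σx² = 279, Σy² = 9944.78
Sxx = Σx² − (Σx)²/n = 279 − 245 = 34
Sxy = Σxy − (Σx)(Σy)/n = 1659.6 − 1488.2 = 171.4
Syy = Σy² − (Σy)²/n = 9944.78 − 9039.752 = 905.028
R² = Sxy²/(Sxx·Syy) = (171.4)²/(34·905.028) = 0.954730

0.9547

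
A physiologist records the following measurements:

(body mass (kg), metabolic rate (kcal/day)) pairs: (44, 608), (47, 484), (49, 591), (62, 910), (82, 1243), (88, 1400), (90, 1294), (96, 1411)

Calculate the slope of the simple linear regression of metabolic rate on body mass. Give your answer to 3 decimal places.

17.838

n = 8, Σx = 558, Σy = 7941, Σxy = 611921, Σx² = 42174
Sxx = Σx² − (Σx)²/n = 42174 − 38920.5 = 3253.5
Sxy = Σxy − (Σx)(Σy)/n = 611921 − 553884.75 = 58036.25
b = Sxy/Sxx = 58036.25/3253.5 = 17.838097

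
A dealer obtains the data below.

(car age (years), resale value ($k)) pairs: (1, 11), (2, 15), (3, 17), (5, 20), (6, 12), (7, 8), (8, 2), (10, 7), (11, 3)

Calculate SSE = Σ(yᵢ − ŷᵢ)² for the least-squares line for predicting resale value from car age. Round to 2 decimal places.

n = 9, Σx = 53, Σy = 95, Σxy = 439, Σx² = 409, Σy² = 1305
Sxx = Σx² − (Σx)²/n = 409 − 312.111111 = 96.888889
Sxy = Σxy − (Σx)(Σy)/n = 439 − 559.444444 = -120.444444
Syy = Σy² − (Σy)²/n = 1305 − 1002.777778 = 302.222222
b = Sxy/Sxx = -120.444444/96.888889 = -1.243119
SSE = Syy − b·Sxy = 302.222222 − (-1.243119)·(-120.444444) = 152.495413

152.50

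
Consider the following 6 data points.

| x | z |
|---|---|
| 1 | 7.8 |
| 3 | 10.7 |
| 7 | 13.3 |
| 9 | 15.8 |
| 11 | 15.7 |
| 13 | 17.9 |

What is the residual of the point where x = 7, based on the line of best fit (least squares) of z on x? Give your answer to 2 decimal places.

0.03

n = 6, Σx = 44, Σy = 81.2, Σxy = 680.6, Σx² = 430
Sxx = Σx² − (Σx)²/n = 430 − 322.666667 = 107.333333
Sxy = Σxy − (Σx)(Σy)/n = 680.6 − 595.466667 = 85.133333
b = Sxy/Sxx = 85.133333/107.333333 = 0.793168
a = ȳ − b·x̄ = 13.533333 − 0.793168·7.333333 = 7.716770
ŷ(7) = 7.716770 + 0.793168·7 = 13.268944
residual = y − ŷ = 13.3 − 13.268944 = 0.031056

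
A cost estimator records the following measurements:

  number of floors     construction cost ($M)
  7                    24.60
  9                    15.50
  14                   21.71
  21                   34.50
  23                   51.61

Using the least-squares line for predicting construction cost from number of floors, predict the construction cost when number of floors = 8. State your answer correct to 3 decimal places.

18.139

n = 5, Σx = 74, Σy = 147.92, Σxy = 2527.17, Σx² = 1296
Sxx = Σx² − (Σx)²/n = 1296 − 1095.2 = 200.8
Sxy = Σxy − (Σx)(Σy)/n = 2527.17 − 2189.216 = 337.954
b = Sxy/Sxx = 337.954/200.8 = 1.683038
a = ȳ − b·x̄ = 29.584 − 1.683038·14.8 = 4.675040
ŷ(8) = a + b·8 = 4.675040 + 1.683038·8 = 18.139343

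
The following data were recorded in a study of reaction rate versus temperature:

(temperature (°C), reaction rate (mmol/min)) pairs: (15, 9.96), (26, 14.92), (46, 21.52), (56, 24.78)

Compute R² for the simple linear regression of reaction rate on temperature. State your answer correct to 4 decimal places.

n = 4, Σx = 143, Σy = 71.18, Σxy = 2914.92, Σx² = 6153, Σy² = 1398.9668
Sxx = Σx² − (Σx)²/n = 6153 − 5112.25 = 1040.75
Sxy = Σxy − (Σx)(Σy)/n = 2914.92 − 2544.685 = 370.235
Syy = Σy² − (Σy)²/n = 1398.9668 − 1266.6481 = 132.3187
R² = Sxy²/(Sxx·Syy) = (370.235)²/(1040.75·132.3187) = 0.995376

0.9954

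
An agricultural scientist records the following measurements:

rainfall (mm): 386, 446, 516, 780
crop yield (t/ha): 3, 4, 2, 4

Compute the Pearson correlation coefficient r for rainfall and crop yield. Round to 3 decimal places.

n = 4, Σx = 2128, Σy = 13, Σxy = 7094, Σx² = 1222568, Σy² = 45
Sxx = Σx² − (Σx)²/n = 1222568 − 1132096 = 90472
Sxy = Σxy − (Σx)(Σy)/n = 7094 − 6916 = 178
Syy = Σy² − (Σy)²/n = 45 − 42.25 = 2.75
r = Sxy/√(Sxx·Syy) = 178/√(248798) = 178/498.796552 = 0.356859

0.357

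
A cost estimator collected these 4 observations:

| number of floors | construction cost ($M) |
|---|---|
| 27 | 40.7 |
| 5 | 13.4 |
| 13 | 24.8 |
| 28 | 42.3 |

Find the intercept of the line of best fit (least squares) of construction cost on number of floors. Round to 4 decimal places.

7.8594

n = 4, Σx = 73, Σy = 121.2, Σxy = 2672.7, Σx² = 1707
Sxx = Σx² − (Σx)²/n = 1707 − 1332.25 = 374.75
Sxy = Σxy − (Σx)(Σy)/n = 2672.7 − 2211.9 = 460.8
b = Sxy/Sxx = 460.8/374.75 = 1.229620
a = ȳ − b·x̄ = 30.3 − 1.229620·18.25 = 7.859440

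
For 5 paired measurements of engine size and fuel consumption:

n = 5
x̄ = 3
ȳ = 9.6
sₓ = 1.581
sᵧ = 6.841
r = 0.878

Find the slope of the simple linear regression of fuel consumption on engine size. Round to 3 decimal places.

b = r · sᵧ/sₓ = 0.878 · 6.841/1.581 = 3.799113

3.799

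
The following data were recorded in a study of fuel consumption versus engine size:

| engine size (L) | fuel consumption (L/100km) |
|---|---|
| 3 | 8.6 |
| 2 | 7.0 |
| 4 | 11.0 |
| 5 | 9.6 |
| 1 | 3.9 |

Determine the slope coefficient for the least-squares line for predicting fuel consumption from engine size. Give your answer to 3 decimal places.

n = 5, Σx = 15, Σy = 40.1, Σxy = 135.7, Σx² = 55
Sxx = Σx² − (Σx)²/n = 55 − 45 = 10
Sxy = Σxy − (Σx)(Σy)/n = 135.7 − 120.3 = 15.4
b = Sxy/Sxx = 15.4/10 = 1.54

1.540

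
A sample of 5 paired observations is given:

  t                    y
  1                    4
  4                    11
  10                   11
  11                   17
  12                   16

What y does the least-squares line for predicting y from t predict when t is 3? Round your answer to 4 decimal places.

7.4270

n = 5, Σx = 38, Σy = 59, Σxy = 537, Σx² = 382
Sxx = Σx² − (Σx)²/n = 382 − 288.8 = 93.2
Sxy = Σxy − (Σx)(Σy)/n = 537 − 448.4 = 88.6
b = Sxy/Sxx = 88.6/93.2 = 0.950644
a = ȳ − b·x̄ = 11.8 − 0.950644·7.6 = 4.575107
ŷ(3) = a + b·3 = 4.575107 + 0.950644·3 = 7.427039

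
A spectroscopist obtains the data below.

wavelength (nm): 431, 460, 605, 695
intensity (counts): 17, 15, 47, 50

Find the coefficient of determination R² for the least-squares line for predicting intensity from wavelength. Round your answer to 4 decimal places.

0.9268

n = 4, Σx = 2191, Σy = 129, Σxy = 77412, Σx² = 1246411, Σy² = 5223
Sxx = Σx² − (Σx)²/n = 1246411 − 1200120.25 = 46290.75
Sxy = Σxy − (Σx)(Σy)/n = 77412 − 70659.75 = 6752.25
Syy = Σy² − (Σy)²/n = 5223 − 4160.25 = 1062.75
R² = Sxy²/(Sxx·Syy) = (6752.25)²/(46290.75·1062.75) = 0.926769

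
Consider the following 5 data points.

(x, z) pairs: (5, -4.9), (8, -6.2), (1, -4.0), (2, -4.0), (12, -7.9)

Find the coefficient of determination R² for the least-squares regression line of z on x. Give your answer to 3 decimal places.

n = 5, Σx = 28, Σy = -27, Σxy = -180.9, Σx² = 238, Σy² = 156.86
Sxx = Σx² − (Σx)²/n = 238 − 156.8 = 81.2
Sxy = Σxy − (Σx)(Σy)/n = -180.9 − (-151.2) = -29.7
Syy = Σy² − (Σy)²/n = 156.86 − 145.8 = 11.06
R² = Sxy²/(Sxx·Syy) = (-29.7)²/(81.2·11.06) = 0.982204

0.982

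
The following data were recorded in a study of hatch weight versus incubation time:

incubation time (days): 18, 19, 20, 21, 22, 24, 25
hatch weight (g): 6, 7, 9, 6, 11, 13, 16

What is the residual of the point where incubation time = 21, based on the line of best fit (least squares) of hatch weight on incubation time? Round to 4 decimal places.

-3.3261

n = 7, Σx = 149, Σy = 68, Σxy = 1501, Σx² = 3211
Sxx = Σx² − (Σx)²/n = 3211 − 3171.571429 = 39.428571
Sxy = Σxy − (Σx)(Σy)/n = 1501 − 1447.428571 = 53.571429
b = Sxy/Sxx = 53.571429/39.428571 = 1.358696
a = ȳ − b·x̄ = 9.714286 − 1.358696·21.285714 = -19.206522
ŷ(21) = -19.206522 + 1.358696·21 = 9.326087
residual = y − ŷ = 6 − 9.326087 = -3.326087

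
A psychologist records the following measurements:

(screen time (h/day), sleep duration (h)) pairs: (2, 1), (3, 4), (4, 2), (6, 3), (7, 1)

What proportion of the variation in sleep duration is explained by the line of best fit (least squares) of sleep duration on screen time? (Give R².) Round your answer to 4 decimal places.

0.0168

n = 5, Σx = 22, Σy = 11, Σxy = 47, Σx² = 114, Σy² = 31
Sxx = Σx² − (Σx)²/n = 114 − 96.8 = 17.2
Sxy = Σxy − (Σx)(Σy)/n = 47 − 48.4 = -1.4
Syy = Σy² − (Σy)²/n = 31 − 24.2 = 6.8
R² = Sxy²/(Sxx·Syy) = (-1.4)²/(17.2·6.8) = 0.016758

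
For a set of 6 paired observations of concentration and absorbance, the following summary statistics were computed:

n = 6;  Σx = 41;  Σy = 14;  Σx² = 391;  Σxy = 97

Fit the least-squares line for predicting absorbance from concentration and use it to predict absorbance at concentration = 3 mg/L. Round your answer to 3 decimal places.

Sxx = Σx² − (Σx)²/n = 391 − 280.166667 = 110.833333
Sxy = Σxy − (Σx)(Σy)/n = 97 − 95.666667 = 1.333333
b = Sxy/Sxx = 1.333333/110.833333 = 0.012030
a = ȳ − b·x̄ = 2.333333 − 0.012030·6.833333 = 2.251128
ŷ(3) = a + b·3 = 2.251128 + 0.012030·3 = 2.287218

2.287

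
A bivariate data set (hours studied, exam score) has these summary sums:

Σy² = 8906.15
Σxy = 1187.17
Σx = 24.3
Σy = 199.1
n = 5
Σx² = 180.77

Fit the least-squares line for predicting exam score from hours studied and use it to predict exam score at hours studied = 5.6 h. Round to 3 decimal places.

Sxx = Σx² − (Σx)²/n = 180.77 − 118.098 = 62.672
Sxy = Σxy − (Σx)(Σy)/n = 1187.17 − 967.626 = 219.544
b = Sxy/Sxx = 219.544/62.672 = 3.503064
a = ȳ − b·x̄ = 39.82 − 3.503064·4.86 = 22.795111
ŷ(5.6) = a + b·5.6 = 22.795111 + 3.503064·5.6 = 42.412267

42.412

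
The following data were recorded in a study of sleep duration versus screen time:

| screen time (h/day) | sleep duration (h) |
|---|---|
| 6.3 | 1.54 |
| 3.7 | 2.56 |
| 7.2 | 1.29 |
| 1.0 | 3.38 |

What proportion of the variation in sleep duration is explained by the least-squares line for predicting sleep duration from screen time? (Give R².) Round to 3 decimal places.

0.997

n = 4, Σx = 18.2, Σy = 8.77, Σxy = 31.842, Σx² = 106.22, Σy² = 22.0137
Sxx = Σx² − (Σx)²/n = 106.22 − 82.81 = 23.41
Sxy = Σxy − (Σx)(Σy)/n = 31.842 − 39.9035 = -8.0615
Syy = Σy² − (Σy)²/n = 22.0137 − 19.228225 = 2.785475
R² = Sxy²/(Sxx·Syy) = (-8.0615)²/(23.41·2.785475) = 0.996623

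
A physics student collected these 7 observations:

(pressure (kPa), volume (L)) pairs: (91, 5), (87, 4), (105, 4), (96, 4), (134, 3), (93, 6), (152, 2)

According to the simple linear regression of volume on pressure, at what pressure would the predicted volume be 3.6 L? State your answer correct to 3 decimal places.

117.527

n = 7, Σx = 758, Σy = 28, Σxy = 2871, Σx² = 85800
Sxx = Σx² − (Σx)²/n = 85800 − 82080.571429 = 3719.428571
Sxy = Σxy − (Σx)(Σy)/n = 2871 − 3032 = -161
b = Sxy/Sxx = -161/3719.428571 = -0.043286
a = ȳ − b·x̄ = 4 − (-0.043286)·108.285714 = 8.687279
Set a + b·x = 3.6: x = (3.6 − 8.687279) / (-0.043286) = 117.526531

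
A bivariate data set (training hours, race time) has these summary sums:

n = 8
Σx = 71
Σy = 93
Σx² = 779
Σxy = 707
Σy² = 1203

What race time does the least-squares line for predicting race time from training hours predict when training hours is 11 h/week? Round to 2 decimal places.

Sxx = Σx² − (Σx)²/n = 779 − 630.125 = 148.875
Sxy = Σxy − (Σx)(Σy)/n = 707 − 825.375 = -118.375
b = Sxy/Sxx = -118.375/148.875 = -0.795130
a = ȳ − b·x̄ = 11.625 − (-0.795130)·8.875 = 18.681780
ŷ(11) = a + b·11 = 18.681780 + (-0.795130)·11 = 9.935348

9.94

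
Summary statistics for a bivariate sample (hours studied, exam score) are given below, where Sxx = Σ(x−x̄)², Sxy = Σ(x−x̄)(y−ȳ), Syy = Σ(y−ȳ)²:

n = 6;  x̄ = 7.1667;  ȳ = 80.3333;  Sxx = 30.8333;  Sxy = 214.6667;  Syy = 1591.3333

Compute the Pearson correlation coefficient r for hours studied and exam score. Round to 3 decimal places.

0.969

r = Sxy/√(Sxx·Syy) = 214.6667/√(49066.057039) = 214.6667/221.508594 = 0.969112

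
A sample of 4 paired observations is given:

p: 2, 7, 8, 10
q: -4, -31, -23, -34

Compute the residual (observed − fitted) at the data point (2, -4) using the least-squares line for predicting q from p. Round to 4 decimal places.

1.5036

n = 4, Σx = 27, Σy = -92, Σxy = -749, Σx² = 217
Sxx = Σx² − (Σx)²/n = 217 − 182.25 = 34.75
Sxy = Σxy − (Σx)(Σy)/n = -749 − (-621) = -128
b = Sxy/Sxx = -128/34.75 = -3.683453
a = ȳ − b·x̄ = -23 − (-3.683453)·6.75 = 1.863309
ŷ(2) = 1.863309 + (-3.683453)·2 = -5.503597
residual = y − ŷ = -4 − (-5.503597) = 1.503597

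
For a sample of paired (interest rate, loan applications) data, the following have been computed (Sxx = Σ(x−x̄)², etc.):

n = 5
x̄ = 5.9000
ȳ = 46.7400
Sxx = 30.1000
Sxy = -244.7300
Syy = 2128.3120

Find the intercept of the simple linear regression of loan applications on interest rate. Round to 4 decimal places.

94.7103

b = Sxy/Sxx = -244.73/30.1 = -8.130565
a = ȳ − b·x̄ = 46.74 − (-8.130565)·5.9 = 94.710332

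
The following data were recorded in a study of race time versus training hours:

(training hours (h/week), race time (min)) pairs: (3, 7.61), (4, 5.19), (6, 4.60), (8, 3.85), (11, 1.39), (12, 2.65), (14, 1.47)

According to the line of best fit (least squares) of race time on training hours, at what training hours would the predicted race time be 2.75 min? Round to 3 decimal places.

n = 7, Σx = 58, Σy = 26.76, Σxy = 169.66, Σx² = 586
Sxx = Σx² − (Σx)²/n = 586 − 480.571429 = 105.428571
Sxy = Σxy − (Σx)(Σy)/n = 169.66 − 221.725714 = -52.065714
b = Sxy/Sxx = -52.065714/105.428571 = -0.493848
a = ȳ − b·x̄ = 3.822857 − (-0.493848)·8.285714 = 7.914743
Set a + b·x = 2.75: x = (2.75 − 7.914743) / (-0.493848) = 10.458157

10.458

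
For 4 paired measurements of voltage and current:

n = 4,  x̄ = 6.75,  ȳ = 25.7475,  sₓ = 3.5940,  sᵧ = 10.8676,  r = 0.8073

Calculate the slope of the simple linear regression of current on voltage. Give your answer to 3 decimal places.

b = r · sᵧ/sₓ = 0.8073 · 10.8676/3.594 = 2.441128

2.441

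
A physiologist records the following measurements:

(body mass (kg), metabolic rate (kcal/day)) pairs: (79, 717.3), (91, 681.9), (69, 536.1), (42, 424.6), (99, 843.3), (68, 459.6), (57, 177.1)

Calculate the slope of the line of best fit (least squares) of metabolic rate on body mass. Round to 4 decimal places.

n = 7, Σx = 505, Σy = 3839.9, Σxy = 298377.9, Σx² = 38721
Sxx = Σx² − (Σx)²/n = 38721 − 36432.142857 = 2288.857143
Sxy = Σxy − (Σx)(Σy)/n = 298377.9 − 277021.357143 = 21356.542857
b = Sxy/Sxx = 21356.542857/2288.857143 = 9.330658

9.3307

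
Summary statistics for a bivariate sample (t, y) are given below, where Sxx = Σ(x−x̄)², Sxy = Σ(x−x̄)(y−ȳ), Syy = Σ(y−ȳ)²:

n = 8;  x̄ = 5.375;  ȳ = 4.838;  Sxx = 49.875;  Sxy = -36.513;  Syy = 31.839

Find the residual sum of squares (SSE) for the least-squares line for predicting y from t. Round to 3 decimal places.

b = Sxy/Sxx = -36.513/49.875 = -0.732090
SSE = Syy − b·Sxy = 31.839 − (-0.732090)·(-36.513) = 5.108190

5.108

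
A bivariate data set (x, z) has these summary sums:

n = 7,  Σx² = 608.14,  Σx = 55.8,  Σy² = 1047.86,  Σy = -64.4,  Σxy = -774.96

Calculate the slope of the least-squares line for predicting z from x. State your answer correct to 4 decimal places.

Sxx = Σx² − (Σx)²/n = 608.14 − 444.805714 = 163.334286
Sxy = Σxy − (Σx)(Σy)/n = -774.96 − (-513.36) = -261.6
b = Sxy/Sxx = -261.6/163.334286 = -1.601623

-1.6016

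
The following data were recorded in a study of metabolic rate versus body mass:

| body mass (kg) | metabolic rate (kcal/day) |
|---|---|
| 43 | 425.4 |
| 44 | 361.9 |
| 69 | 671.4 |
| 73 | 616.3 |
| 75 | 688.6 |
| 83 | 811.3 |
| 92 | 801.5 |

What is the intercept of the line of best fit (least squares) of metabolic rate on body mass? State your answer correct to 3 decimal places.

n = 7, Σx = 479, Σy = 4376.4, Σxy = 318253.2, Σx² = 34853
Sxx = Σx² − (Σx)²/n = 34853 − 32777.285714 = 2075.714286
Sxy = Σxy − (Σx)(Σy)/n = 318253.2 − 299470.8 = 18782.4
b = Sxy/Sxx = 18782.4/2075.714286 = 9.048644
a = ȳ − b·x̄ = 625.2 − 9.048644·68.428571 = 6.014205

6.014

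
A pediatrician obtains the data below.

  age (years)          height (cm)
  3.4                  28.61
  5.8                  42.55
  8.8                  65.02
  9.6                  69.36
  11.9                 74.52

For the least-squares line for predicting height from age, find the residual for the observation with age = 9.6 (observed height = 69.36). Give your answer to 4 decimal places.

n = 5, Σx = 39.5, Σy = 280.06, Σxy = 2468.884, Σx² = 356.41
Sxx = Σx² − (Σx)²/n = 356.41 − 312.05 = 44.36
Sxy = Σxy − (Σx)(Σy)/n = 2468.884 − 2212.474 = 256.41
b = Sxy/Sxx = 256.41/44.36 = 5.780207
a = ȳ − b·x̄ = 56.012 − 5.780207·7.9 = 10.348362
ŷ(9.6) = 10.348362 + 5.780207·9.6 = 65.838353
residual = y − ŷ = 69.36 − 65.838353 = 3.521647

3.5216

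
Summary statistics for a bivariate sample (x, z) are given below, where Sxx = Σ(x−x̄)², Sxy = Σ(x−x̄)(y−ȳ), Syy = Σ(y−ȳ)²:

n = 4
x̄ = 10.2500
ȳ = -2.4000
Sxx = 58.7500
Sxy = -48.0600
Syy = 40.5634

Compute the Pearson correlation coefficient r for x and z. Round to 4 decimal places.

r = Sxy/√(Sxx·Syy) = -48.06/√(2383.09975) = -48.06/48.817003 = -0.984493

-0.9845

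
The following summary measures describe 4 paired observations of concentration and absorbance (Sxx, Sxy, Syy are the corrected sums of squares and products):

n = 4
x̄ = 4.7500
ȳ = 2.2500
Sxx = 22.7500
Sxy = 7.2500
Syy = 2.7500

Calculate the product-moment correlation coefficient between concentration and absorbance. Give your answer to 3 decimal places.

0.917

r = Sxy/√(Sxx·Syy) = 7.25/√(62.5625) = 7.25/7.909646 = 0.916602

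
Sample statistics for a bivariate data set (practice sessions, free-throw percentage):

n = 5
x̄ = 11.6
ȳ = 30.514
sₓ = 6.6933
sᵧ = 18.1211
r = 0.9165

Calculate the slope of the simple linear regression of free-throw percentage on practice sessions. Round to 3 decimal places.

2.481

b = r · sᵧ/sₓ = 0.9165 · 18.1211/6.6933 = 2.481285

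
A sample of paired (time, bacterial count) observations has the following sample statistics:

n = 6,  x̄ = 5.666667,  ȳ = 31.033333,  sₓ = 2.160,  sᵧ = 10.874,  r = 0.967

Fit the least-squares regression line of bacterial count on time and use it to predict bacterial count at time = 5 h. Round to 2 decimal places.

27.79

b = r · sᵧ/sₓ = 0.967 · 10.874/2.16 = 4.868129
a = ȳ − b·x̄ = 31.033333 − 4.868129·5.666667 = 3.447269
ŷ(5) = a + b·5 = 3.447269 + 4.868129·5 = 27.787912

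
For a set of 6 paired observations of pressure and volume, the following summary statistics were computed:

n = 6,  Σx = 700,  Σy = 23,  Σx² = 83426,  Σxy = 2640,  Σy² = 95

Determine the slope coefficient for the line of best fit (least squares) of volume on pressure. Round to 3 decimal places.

-0.025

Sxx = Σx² − (Σx)²/n = 83426 − 81666.666667 = 1759.333333
Sxy = Σxy − (Σx)(Σy)/n = 2640 − 2683.333333 = -43.333333
b = Sxy/Sxx = -43.333333/1759.333333 = -0.024631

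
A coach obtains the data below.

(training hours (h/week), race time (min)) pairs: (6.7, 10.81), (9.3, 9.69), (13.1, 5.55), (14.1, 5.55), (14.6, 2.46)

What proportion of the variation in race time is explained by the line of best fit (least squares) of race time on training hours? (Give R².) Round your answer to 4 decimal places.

n = 5, Σx = 57.8, Σy = 34.06, Σxy = 349.42, Σx² = 714.96, Σy² = 278.4088
Sxx = Σx² − (Σx)²/n = 714.96 − 668.168 = 46.792
Sxy = Σxy − (Σx)(Σy)/n = 349.42 − 393.7336 = -44.3136
Syy = Σy² − (Σy)²/n = 278.4088 − 232.01672 = 46.39208
R² = Sxy²/(Sxx·Syy) = (-44.3136)²/(46.792·46.39208) = 0.904604

0.9046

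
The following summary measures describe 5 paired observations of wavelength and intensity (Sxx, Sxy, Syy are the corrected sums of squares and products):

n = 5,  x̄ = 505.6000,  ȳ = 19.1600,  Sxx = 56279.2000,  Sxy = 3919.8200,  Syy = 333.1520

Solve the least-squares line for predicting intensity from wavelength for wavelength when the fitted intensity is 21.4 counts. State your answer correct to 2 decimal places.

537.76

b = Sxy/Sxx = 3919.82/56279.2 = 0.069650
a = ȳ − b·x̄ = 19.16 − 0.069650·505.6 = -16.054804
Set a + b·x = 21.4: x = (21.4 − (-16.054804)) / 0.069650 = 537.761020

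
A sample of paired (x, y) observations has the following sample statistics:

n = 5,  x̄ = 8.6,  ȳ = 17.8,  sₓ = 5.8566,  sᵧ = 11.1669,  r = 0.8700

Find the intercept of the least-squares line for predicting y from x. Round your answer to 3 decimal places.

3.534

b = r · sᵧ/sₓ = 0.87 · 11.1669/5.8566 = 1.658847
a = ȳ − b·x̄ = 17.8 − 1.658847·8.6 = 3.533916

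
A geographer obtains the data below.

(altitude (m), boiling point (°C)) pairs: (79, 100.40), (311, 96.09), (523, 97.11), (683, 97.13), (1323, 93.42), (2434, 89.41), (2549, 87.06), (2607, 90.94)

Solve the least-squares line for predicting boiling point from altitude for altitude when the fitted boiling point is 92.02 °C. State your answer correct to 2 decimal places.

1793.64

n = 8, Σx = 10509, Σy = 751.56, Σxy = 955159.03, Σx² = 21811515
Sxx = Σx² − (Σx)²/n = 21811515 − 13804885.125 = 8006629.875
Sxy = Σxy − (Σx)(Σy)/n = 955159.03 − 987268.005 = -32108.975
b = Sxy/Sxx = -32108.975/8006629.875 = -0.004010
a = ȳ − b·x̄ = 93.945 − (-0.004010)·1313.625 = 99.213028
Set a + b·x = 92.02: x = (92.02 − 99.213028) / (-0.004010) = 1793.639155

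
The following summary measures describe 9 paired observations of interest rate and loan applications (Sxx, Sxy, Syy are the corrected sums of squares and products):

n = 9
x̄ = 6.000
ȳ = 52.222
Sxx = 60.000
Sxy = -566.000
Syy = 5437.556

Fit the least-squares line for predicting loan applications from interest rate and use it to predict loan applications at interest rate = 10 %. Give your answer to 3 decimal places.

b = Sxy/Sxx = -566/60 = -9.433333
a = ȳ − b·x̄ = 52.222 − (-9.433333)·6 = 108.822
ŷ(10) = a + b·10 = 108.822 + (-9.433333)·10 = 14.488667

14.489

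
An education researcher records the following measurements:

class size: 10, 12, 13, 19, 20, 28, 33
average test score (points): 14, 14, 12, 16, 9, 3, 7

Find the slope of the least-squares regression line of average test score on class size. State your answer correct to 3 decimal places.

-0.414

n = 7, Σx = 135, Σy = 75, Σxy = 1263, Σx² = 3047
Sxx = Σx² − (Σx)²/n = 3047 − 2603.571429 = 443.428571
Sxy = Σxy − (Σx)(Σy)/n = 1263 − 1446.428571 = -183.428571
b = Sxy/Sxx = -183.428571/443.428571 = -0.413660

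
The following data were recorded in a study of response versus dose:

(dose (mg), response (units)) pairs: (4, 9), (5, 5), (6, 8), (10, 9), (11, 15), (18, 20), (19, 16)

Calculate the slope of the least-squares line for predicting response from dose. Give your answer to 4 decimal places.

0.7796

n = 7, Σx = 73, Σy = 82, Σxy = 1028, Σx² = 983
Sxx = Σx² − (Σx)²/n = 983 − 761.285714 = 221.714286
Sxy = Σxy − (Σx)(Σy)/n = 1028 − 855.142857 = 172.857143
b = Sxy/Sxx = 172.857143/221.714286 = 0.779639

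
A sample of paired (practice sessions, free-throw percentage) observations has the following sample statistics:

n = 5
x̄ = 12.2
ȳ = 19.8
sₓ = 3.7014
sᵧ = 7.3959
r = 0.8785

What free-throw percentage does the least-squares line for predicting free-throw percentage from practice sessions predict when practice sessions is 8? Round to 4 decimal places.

12.4275

b = r · sᵧ/sₓ = 0.8785 · 7.3959/3.7014 = 1.755362
a = ȳ − b·x̄ = 19.8 − 1.755362·12.2 = -1.615420
ŷ(8) = a + b·8 = -1.615420 + 1.755362·8 = 12.427478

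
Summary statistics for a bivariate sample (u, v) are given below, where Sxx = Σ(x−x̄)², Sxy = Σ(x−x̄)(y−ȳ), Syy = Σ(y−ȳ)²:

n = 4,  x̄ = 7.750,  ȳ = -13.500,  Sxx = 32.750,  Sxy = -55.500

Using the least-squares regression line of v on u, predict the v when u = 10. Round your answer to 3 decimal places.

b = Sxy/Sxx = -55.5/32.75 = -1.694656
a = ȳ − b·x̄ = -13.5 − (-1.694656)·7.75 = -0.366412
ŷ(10) = a + b·10 = -0.366412 + (-1.694656)·10 = -17.312977

-17.313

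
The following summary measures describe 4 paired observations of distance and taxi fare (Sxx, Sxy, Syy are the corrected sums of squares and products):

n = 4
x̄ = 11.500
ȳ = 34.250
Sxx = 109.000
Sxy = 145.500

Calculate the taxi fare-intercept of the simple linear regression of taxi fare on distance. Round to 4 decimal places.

b = Sxy/Sxx = 145.5/109 = 1.334862
a = ȳ − b·x̄ = 34.25 − 1.334862·11.5 = 18.899083

18.8991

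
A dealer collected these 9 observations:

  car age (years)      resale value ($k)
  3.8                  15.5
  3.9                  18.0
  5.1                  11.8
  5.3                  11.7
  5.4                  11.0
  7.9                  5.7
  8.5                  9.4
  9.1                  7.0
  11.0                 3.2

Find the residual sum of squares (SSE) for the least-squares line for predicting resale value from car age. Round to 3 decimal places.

25.316

n = 9, Σx = 60, Σy = 93.3, Σxy = 534.52, Σx² = 451.38, Σy² = 1141.47
Sxx = Σx² − (Σx)²/n = 451.38 − 400 = 51.38
Sxy = Σxy − (Σx)(Σy)/n = 534.52 − 622 = -87.48
Syy = Σy² − (Σy)²/n = 1141.47 − 967.21 = 174.26
b = Sxy/Sxx = -87.48/51.38 = -1.702608
SSE = Syy − b·Sxy = 174.26 − (-1.702608)·(-87.48) = 25.315851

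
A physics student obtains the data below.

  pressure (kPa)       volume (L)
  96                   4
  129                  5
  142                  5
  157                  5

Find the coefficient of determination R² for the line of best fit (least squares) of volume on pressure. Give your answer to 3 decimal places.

n = 4, Σx = 524, Σy = 19, Σxy = 2524, Σx² = 70670, Σy² = 91
Sxx = Σx² − (Σx)²/n = 70670 − 68644 = 2026
Sxy = Σxy − (Σx)(Σy)/n = 2524 − 2489 = 35
Syy = Σy² − (Σy)²/n = 91 − 90.25 = 0.75
R² = Sxy²/(Sxx·Syy) = (35)²/(2026·0.75) = 0.806186

0.806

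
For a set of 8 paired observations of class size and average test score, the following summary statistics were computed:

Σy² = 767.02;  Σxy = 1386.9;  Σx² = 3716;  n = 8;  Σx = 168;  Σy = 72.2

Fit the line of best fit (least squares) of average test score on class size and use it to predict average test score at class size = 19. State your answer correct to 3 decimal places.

10.401

Sxx = Σx² − (Σx)²/n = 3716 − 3528 = 188
Sxy = Σxy − (Σx)(Σy)/n = 1386.9 − 1516.2 = -129.3
b = Sxy/Sxx = -129.3/188 = -0.687766
a = ȳ − b·x̄ = 9.025 − (-0.687766)·21 = 23.468085
ŷ(19) = a + b·19 = 23.468085 + (-0.687766)·19 = 10.400532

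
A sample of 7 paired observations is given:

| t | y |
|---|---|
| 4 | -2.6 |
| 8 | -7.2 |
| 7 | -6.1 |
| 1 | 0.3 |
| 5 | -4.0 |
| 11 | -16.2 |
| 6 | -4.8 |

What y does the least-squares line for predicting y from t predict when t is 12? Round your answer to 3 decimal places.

-15.180

n = 7, Σx = 42, Σy = -40.6, Σxy = -337.4, Σx² = 312
Sxx = Σx² − (Σx)²/n = 312 − 252 = 60
Sxy = Σxy − (Σx)(Σy)/n = -337.4 − (-243.6) = -93.8
b = Sxy/Sxx = -93.8/60 = -1.563333
a = ȳ − b·x̄ = -5.8 − (-1.563333)·6 = 3.58
ŷ(12) = a + b·12 = 3.58 + (-1.563333)·12 = -15.18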